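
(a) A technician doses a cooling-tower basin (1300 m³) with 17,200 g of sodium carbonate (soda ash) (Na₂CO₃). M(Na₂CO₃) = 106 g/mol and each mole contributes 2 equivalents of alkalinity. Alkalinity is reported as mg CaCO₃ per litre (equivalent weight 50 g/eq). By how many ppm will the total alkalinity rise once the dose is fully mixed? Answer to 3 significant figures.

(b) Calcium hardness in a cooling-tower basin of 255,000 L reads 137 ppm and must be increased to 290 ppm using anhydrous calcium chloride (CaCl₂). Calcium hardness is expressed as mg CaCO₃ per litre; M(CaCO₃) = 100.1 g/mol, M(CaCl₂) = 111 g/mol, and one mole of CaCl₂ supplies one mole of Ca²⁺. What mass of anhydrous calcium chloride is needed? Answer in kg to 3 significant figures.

(a) Volume: 1300 m³ = 1,300,000 L.
(a) Moles of Na₂CO₃: 17,200 g ÷ 106 g/mol = 162.3 mol → 324.5 eq of alkalinity.
(a) As CaCO₃: 324.5 eq × 50 g/eq = 16,230 g.
(a) Rise: 16,230 g / 1,300,000 L × 1000 = 12.48 mg/L.

(b) Hardness to add: (290 − 137) = 153 mg/L as CaCO₃ × 255,000 L = 39,020 g as CaCO₃.
(b) Moles of Ca²⁺ (1 mol Ca²⁺ ≡ 1 mol CaCO₃): 39,020 / 100.1 g/mol = 389.8 mol.
(b) Mass of CaCl₂: 389.8 × 111 = 43,260 g.

(a) 12.5 ppm; (b) 43.3 kg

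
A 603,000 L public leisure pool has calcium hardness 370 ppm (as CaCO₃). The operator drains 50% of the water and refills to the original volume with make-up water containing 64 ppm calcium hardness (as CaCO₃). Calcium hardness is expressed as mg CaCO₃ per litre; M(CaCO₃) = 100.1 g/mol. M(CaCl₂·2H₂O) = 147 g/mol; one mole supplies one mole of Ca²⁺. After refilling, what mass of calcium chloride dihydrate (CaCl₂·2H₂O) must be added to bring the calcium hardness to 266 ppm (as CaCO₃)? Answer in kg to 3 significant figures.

43.4 kg

After draining 50% and refilling: 370 × 0.50 + 64 × 0.50 = 217 ppm.
Deficit to target: 266 − 217 = 49 mg/L.
As CaCO₃: 49 mg/L × 603,000 L = 29,550 g; ÷ 100.1 = 295.2 mol Ca²⁺.
Mass: 295.2 × 147 = 43,390 g.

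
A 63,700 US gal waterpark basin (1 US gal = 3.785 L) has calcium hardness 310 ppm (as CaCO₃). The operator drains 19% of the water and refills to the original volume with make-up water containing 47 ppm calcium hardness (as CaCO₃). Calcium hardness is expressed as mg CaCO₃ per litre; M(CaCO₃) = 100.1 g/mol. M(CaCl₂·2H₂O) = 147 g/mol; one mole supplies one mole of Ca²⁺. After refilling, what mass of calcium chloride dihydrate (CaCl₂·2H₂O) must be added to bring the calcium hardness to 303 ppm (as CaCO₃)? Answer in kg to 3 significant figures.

Volume: 63,700 US gal × 3.785 L/gal = 241,104 L.
After draining 19% and refilling: 310 × 0.81 + 47 × 0.19 = 260.03 ppm.
Deficit to target: 303 − 260.03 = 42.97 mg/L.
As CaCO₃: 42.97 mg/L × 241,104 L = 10,360 g; ÷ 100.1 = 103.5 mol Ca²⁺.
Mass: 103.5 × 147 = 15,210 g.

15.2 kg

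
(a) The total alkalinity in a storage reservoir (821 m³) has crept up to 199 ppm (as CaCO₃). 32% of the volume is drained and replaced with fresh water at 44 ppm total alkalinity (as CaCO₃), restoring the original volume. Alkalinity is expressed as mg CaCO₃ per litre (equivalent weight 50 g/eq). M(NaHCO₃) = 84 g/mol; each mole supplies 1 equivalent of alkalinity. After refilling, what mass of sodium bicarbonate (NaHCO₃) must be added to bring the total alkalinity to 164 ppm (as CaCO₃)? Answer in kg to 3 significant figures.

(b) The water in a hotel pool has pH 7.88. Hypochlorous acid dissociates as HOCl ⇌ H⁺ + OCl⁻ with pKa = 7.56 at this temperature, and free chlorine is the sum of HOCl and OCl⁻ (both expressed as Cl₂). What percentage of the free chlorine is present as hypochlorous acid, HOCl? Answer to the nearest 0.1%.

(a) 20.1 kg; (b) 32.4%

(a) Volume: 821 m³ = 821,000 L.
(a) After draining 32% and refilling: 199 × 0.68 + 44 × 0.32 = 149.4 ppm.
(a) Deficit to target: 164 − 149.4 = 14.6 mg/L.
(a) As CaCO₃: 14.6 mg/L × 821,000 L = 11,990 g; ÷ 50 g/eq ÷ 1 = 239.7 mol NaHCO₃.
(a) Mass: 239.7 × 84 = 20,140 g.

(b) [OCl⁻]/[HOCl] = 10^(pH − pKa) = 10^(7.88 − 7.56) = 10^0.32 = 2.089.
(b) Fraction as HOCl = 1 / (1 + 2.089) = 0.3237.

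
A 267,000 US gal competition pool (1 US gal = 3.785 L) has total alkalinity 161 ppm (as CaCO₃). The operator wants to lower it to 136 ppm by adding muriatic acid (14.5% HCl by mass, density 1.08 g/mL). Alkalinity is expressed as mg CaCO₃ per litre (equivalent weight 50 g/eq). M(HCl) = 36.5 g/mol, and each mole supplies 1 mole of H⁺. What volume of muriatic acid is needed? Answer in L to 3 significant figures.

118 L

Volume: 267,000 US gal × 3.785 L/gal = 1,010,595 L.
Alkalinity to neutralize: (161 − 136) = 25 mg/L as CaCO₃ × 1,010,595 L = 25,260 g as CaCO₃.
Equivalents of H⁺ required: 25,260 ÷ 50 g/eq = 505.3 eq = 505.3 mol HCl.
Mass of HCl: 505.3 × 36.5 = 18,440 g.
Mass of 14.5% solution: 18,440 / 0.145 = 127,200 g.
Volume: 127,200 g ÷ 1.08 g/mL = 117,800 mL.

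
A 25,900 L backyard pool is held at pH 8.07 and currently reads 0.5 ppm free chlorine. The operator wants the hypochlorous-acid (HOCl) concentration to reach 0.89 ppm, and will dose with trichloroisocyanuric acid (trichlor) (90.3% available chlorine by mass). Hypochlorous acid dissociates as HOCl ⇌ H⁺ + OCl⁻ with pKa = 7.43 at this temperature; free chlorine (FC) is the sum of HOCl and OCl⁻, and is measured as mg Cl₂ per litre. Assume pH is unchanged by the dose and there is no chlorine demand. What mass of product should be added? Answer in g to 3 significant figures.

[OCl⁻]/[HOCl] = 10^(pH − pKa) = 10^(8.07 − 7.43) = 4.365; fraction as HOCl = 1/(1 + 4.365) = 0.1864.
Free chlorine required for 0.89 ppm HOCl: 0.89 / 0.1864 = 4.775 ppm.
FC to add: 4.775 − 0.5 = 4.275 mg/L as Cl₂.
Cl₂ equivalent: 4.275 mg/L × 25,900 L = 110.7 g.
Product at 90.3% available Cl: 110.7 / 0.903 = 122.6 g.

123 g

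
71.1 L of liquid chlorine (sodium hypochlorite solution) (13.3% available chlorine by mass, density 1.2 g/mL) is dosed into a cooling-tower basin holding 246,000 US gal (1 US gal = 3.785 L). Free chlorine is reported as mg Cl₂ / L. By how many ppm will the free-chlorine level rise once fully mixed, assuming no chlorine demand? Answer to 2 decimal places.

12.19 ppm

Volume: 246,000 US gal × 3.785 L/gal = 931,110 L.
Mass of solution: 71.1 L × 1000 mL/L × 1.2 g/mL = 85,320 g.
Available chlorine delivered: 85,320 g × 0.133 = 11,350 g as Cl₂.
Concentration rise: 11,350 g / 931,110 L = 12.19 mg/L = 12.19 ppm.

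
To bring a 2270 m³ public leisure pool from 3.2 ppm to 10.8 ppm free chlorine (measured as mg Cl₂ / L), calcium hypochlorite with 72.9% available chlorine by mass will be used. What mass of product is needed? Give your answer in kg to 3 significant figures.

Volume: 2270 m³ = 2,270,000 L.
Chlorine deficit: 10.8 − 3.2 = 7.6 ppm = 7.6 mg/L as Cl₂.
Cl₂ equivalent needed: 7.6 mg/L × 2,270,000 L = 17,250,000 mg = 17,250 g.
Product at 72.9% available chlorine: 17,250 / 0.729 = 23,670 g.

23.7 kg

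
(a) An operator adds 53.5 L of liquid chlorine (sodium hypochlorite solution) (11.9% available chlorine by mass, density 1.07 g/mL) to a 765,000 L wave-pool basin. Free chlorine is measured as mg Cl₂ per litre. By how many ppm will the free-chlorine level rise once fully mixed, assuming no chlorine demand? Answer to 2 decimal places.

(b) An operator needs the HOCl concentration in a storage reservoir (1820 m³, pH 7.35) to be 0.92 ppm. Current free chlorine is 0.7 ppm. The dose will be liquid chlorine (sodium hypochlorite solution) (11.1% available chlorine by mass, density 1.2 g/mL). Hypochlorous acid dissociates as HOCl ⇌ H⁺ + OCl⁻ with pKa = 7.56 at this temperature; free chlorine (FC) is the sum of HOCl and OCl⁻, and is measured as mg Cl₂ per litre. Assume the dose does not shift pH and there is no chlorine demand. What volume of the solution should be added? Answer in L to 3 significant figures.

(a) Mass of solution: 53.5 L × 1000 mL/L × 1.07 g/mL = 57,240 g.
(a) Available chlorine delivered: 57,240 g × 0.119 = 6812 g as Cl₂.
(a) Concentration rise: 6812 g / 765,000 L = 8.905 mg/L = 8.90 ppm.

(b) Volume: 1820 m³ = 1,820,000 L.
(b) [OCl⁻]/[HOCl] = 10^(pH − pKa) = 10^(7.35 − 7.56) = 0.6166; fraction as HOCl = 1/(1 + 0.6166) = 0.6186.
(b) Free chlorine required for 0.92 ppm HOCl: 0.92 / 0.6186 = 1.487 ppm.
(b) FC to add: 1.487 − 0.7 = 0.7873 mg/L as Cl₂.
(b) Cl₂ equivalent: 0.7873 mg/L × 1,820,000 L = 1433 g.
(b) Product at 11.1% available Cl: 1433 / 0.111 = 12,910 g.
(b) Volume: 12,910 g ÷ 1.2 g/mL = 10,760 mL.

(a) 8.90 ppm; (b) 10.8 L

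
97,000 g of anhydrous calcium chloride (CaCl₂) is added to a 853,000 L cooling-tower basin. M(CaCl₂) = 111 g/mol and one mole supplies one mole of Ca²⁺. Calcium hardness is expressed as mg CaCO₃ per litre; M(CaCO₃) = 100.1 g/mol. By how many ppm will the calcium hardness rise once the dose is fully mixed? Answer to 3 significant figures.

103 ppm

Moles of Ca²⁺: 97,000 g ÷ 111 g/mol = 873.9 mol.
As CaCO₃: 873.9 mol × 100.1 g/mol = 87,470 g.
Rise: 87,470 g / 853,000 L × 1000 = 102.5 mg/L.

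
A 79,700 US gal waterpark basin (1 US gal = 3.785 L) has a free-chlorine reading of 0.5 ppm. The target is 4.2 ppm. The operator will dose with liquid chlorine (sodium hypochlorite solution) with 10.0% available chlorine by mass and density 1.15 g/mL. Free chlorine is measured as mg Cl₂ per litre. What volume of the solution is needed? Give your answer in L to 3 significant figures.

Volume: 79,700 US gal × 3.785 L/gal = 301,664 L.
Chlorine deficit: 4.2 − 0.5 = 3.7 ppm = 3.7 mg/L as Cl₂.
Cl₂ equivalent needed: 3.7 mg/L × 301,664 L = 1,116,000 mg = 1116 g.
Product at 10.0% available chlorine: 1116 / 0.1 = 11,160 g.
Volume at density 1.15 g/mL: 11,160 g ÷ 1.15 g/mL = 9706 mL.

9.71 L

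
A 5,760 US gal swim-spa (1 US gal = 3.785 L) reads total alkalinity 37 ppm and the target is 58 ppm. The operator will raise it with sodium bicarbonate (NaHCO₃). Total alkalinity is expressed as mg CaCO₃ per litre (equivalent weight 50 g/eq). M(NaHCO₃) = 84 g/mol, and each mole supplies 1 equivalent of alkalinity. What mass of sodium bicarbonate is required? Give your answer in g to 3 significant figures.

Volume: 5,760 US gal × 3.785 L/gal = 21,802 L.
Alkalinity to add: (58 − 37) = 21 mg/L as CaCO₃ × 21,802 L = 457.8 g as CaCO₃.
Equivalents: 457.8 g ÷ 50 g/eq = 9.157 eq.
NaHCO₃ supplies 1 eq per mole → 9.157 mol.
Mass: 9.157 mol × 84 g/mol = 769.2 g.

769 g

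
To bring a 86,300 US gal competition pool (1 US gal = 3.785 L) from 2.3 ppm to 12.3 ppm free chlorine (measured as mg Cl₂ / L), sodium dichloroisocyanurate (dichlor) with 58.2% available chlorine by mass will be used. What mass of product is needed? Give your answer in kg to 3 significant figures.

Volume: 86,300 US gal × 3.785 L/gal = 326,646 L.
Chlorine deficit: 12.3 − 2.3 = 10 ppm = 10 mg/L as Cl₂.
Cl₂ equivalent needed: 10 mg/L × 326,646 L = 3,266,000 mg = 3266 g.
Product at 58.2% available chlorine: 3266 / 0.582 = 5612 g.

5.61 kg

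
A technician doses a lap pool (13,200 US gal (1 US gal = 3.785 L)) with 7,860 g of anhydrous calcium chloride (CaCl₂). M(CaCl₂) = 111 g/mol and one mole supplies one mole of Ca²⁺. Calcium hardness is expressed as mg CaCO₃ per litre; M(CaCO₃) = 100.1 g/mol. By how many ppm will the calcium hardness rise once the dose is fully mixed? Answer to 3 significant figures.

Volume: 13,200 US gal × 3.785 L/gal = 49,962 L.
Moles of Ca²⁺: 7,860 g ÷ 111 g/mol = 70.81 mol.
As CaCO₃: 70.81 mol × 100.1 g/mol = 7088 g.
Rise: 7088 g / 49,962 L × 1000 = 141.9 mg/L.

142 ppm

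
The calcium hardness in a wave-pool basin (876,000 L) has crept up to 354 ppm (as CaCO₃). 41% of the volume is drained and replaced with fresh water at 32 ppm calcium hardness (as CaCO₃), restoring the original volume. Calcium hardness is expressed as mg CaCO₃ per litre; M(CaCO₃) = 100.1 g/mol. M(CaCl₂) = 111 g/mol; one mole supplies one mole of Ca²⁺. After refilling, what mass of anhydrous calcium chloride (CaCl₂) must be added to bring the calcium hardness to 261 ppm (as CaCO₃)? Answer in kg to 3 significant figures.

37.9 kg

After draining 41% and refilling: 354 × 0.59 + 32 × 0.41 = 221.98 ppm.
Deficit to target: 261 − 221.98 = 39.02 mg/L.
As CaCO₃: 39.02 mg/L × 876,000 L = 34,180 g; ÷ 100.1 = 341.5 mol Ca²⁺.
Mass: 341.5 × 111 = 37,900 g.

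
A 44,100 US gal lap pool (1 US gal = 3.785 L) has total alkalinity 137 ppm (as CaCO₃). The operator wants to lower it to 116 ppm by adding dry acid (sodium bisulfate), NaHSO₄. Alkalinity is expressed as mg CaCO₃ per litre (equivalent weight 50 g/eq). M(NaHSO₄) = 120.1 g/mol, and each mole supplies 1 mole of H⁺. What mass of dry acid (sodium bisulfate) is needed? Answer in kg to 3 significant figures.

8.42 kg

Volume: 44,100 US gal × 3.785 L/gal = 166,918 L.
Alkalinity to neutralize: (137 − 116) = 21 mg/L as CaCO₃ × 166,918 L = 3505 g as CaCO₃.
Equivalents of H⁺ required: 3505 ÷ 50 g/eq = 70.11 eq = 70.11 mol NaHSO₄.
Mass of NaHSO₄: 70.11 × 120.1 = 8420 g.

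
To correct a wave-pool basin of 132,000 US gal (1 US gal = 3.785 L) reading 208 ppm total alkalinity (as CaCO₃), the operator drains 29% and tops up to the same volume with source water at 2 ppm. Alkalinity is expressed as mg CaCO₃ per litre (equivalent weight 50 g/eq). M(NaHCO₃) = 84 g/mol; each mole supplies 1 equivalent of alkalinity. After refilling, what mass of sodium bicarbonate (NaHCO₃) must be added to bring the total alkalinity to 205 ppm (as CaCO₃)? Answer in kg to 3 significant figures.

47.6 kg

Volume: 132,000 US gal × 3.785 L/gal = 499,620 L.
After draining 29% and refilling: 208 × 0.71 + 2 × 0.29 = 148.26 ppm.
Deficit to target: 205 − 148.26 = 56.74 mg/L.
As CaCO₃: 56.74 mg/L × 499,620 L = 28,350 g; ÷ 50 g/eq ÷ 1 = 567 mol NaHCO₃.
Mass: 567 × 84 = 47,630 g.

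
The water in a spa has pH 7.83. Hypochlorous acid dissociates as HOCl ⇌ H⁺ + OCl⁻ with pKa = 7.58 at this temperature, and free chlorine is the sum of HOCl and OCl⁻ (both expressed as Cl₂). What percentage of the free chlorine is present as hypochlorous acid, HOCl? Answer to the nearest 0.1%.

36.0%

[OCl⁻]/[HOCl] = 10^(pH − pKa) = 10^(7.83 − 7.58) = 10^0.25 = 1.778.
Fraction as HOCl = 1 / (1 + 1.778) = 0.3599.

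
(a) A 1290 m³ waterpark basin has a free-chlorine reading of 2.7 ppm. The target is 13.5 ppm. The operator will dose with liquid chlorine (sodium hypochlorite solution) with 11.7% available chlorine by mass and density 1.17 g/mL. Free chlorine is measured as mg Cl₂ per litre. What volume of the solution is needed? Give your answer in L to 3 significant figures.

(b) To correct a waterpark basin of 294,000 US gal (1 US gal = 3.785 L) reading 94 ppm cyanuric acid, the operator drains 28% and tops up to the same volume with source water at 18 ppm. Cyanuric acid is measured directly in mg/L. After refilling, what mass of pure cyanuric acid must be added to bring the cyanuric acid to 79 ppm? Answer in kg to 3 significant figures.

(a) 102 L; (b) 6.99 kg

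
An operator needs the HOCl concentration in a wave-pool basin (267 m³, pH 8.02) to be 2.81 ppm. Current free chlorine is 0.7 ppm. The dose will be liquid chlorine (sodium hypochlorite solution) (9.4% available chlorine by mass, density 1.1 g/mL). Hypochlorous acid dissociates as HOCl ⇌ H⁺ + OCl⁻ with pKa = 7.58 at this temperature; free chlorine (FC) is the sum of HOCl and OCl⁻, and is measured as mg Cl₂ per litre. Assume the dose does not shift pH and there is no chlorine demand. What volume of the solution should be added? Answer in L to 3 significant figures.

25.4 L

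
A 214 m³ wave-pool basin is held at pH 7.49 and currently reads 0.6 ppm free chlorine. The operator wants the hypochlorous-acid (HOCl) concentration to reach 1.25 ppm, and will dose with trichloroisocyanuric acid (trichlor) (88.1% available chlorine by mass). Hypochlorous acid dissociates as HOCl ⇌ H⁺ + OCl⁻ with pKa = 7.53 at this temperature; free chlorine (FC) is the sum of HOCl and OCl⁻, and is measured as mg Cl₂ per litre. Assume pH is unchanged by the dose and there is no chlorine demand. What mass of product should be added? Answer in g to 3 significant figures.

435 g

Volume: 214 m³ = 214,000 L.
[OCl⁻]/[HOCl] = 10^(pH − pKa) = 10^(7.49 − 7.53) = 0.912; fraction as HOCl = 1/(1 + 0.912) = 0.523.
Free chlorine required for 1.25 ppm HOCl: 1.25 / 0.523 = 2.39 ppm.
FC to add: 2.39 − 0.6 = 1.79 mg/L as Cl₂.
Cl₂ equivalent: 1.79 mg/L × 214,000 L = 383.1 g.
Product at 88.1% available Cl: 383.1 / 0.881 = 434.8 g.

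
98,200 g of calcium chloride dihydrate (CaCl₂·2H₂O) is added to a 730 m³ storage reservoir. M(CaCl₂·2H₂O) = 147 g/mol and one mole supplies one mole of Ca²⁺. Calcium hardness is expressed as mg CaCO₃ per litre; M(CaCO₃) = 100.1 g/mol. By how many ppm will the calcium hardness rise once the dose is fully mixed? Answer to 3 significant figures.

91.6 ppm

Volume: 730 m³ = 730,000 L.
Moles of Ca²⁺: 98,200 g ÷ 147 g/mol = 668 mol.
As CaCO₃: 668 mol × 100.1 g/mol = 66,870 g.
Rise: 66,870 g / 730,000 L × 1000 = 91.6 mg/L.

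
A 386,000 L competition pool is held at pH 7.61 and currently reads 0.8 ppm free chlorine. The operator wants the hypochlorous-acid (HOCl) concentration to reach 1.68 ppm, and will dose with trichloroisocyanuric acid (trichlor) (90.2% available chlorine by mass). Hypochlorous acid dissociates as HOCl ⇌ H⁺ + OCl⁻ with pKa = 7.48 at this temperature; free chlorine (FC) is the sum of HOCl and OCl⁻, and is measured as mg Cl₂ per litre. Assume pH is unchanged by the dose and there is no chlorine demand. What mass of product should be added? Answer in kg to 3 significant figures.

[OCl⁻]/[HOCl] = 10^(pH − pKa) = 10^(7.61 − 7.48) = 1.349; fraction as HOCl = 1/(1 + 1.349) = 0.4257.
Free chlorine required for 1.68 ppm HOCl: 1.68 / 0.4257 = 3.946 ppm.
FC to add: 3.946 − 0.8 = 3.146 mg/L as Cl₂.
Cl₂ equivalent: 3.146 mg/L × 386,000 L = 1214 g.
Product at 90.2% available Cl: 1214 / 0.902 = 1346 g.

1.35 kg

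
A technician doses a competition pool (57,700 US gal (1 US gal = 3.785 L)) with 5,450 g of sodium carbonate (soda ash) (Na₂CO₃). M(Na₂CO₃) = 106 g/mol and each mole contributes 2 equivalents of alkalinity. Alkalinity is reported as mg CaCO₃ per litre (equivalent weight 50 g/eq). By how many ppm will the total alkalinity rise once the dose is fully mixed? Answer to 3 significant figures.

Volume: 57,700 US gal × 3.785 L/gal = 218,394 L.
Moles of Na₂CO₃: 5,450 g ÷ 106 g/mol = 51.42 mol → 102.8 eq of alkalinity.
As CaCO₃: 102.8 eq × 50 g/eq = 5142 g.
Rise: 5142 g / 218,394 L × 1000 = 23.54 mg/L.

23.5 ppm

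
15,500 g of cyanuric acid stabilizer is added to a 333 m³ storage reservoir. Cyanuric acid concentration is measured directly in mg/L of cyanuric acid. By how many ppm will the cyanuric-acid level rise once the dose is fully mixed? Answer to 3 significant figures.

Volume: 333 m³ = 333,000 L.
Rise: 15,500 g / 333,000 L × 1000 = 46.55 mg/L.

46.5 ppm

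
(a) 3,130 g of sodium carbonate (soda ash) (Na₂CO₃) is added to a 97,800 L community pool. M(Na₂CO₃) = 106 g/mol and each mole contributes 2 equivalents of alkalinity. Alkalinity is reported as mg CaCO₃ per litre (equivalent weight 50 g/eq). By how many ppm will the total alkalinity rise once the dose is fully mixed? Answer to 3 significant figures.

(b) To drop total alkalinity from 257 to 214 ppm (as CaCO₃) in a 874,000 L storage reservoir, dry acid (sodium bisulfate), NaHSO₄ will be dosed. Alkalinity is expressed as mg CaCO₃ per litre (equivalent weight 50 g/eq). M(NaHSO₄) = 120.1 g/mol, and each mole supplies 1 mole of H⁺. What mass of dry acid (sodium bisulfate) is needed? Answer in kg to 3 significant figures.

(a) Moles of Na₂CO₃: 3,130 g ÷ 106 g/mol = 29.53 mol → 59.06 eq of alkalinity.
(a) As CaCO₃: 59.06 eq × 50 g/eq = 2953 g.
(a) Rise: 2953 g / 97,800 L × 1000 = 30.19 mg/L.

(b) Alkalinity to neutralize: (257 − 214) = 43 mg/L as CaCO₃ × 874,000 L = 37,580 g as CaCO₃.
(b) Equivalents of H⁺ required: 37,580 ÷ 50 g/eq = 751.6 eq = 751.6 mol NaHSO₄.
(b) Mass of NaHSO₄: 751.6 × 120.1 = 90,270 g.

(a) 30.2 ppm; (b) 90.3 kg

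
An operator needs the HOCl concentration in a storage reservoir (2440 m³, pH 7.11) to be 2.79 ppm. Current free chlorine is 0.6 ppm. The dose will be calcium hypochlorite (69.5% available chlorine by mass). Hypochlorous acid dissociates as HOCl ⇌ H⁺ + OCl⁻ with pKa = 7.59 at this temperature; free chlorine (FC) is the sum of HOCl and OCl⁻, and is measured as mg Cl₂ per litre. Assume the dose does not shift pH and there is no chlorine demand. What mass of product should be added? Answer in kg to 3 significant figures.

Volume: 2440 m³ = 2,440,000 L.
[OCl⁻]/[HOCl] = 10^(pH − pKa) = 10^(7.11 − 7.59) = 0.3311; fraction as HOCl = 1/(1 + 0.3311) = 0.7512.
Free chlorine required for 2.79 ppm HOCl: 2.79 / 0.7512 = 3.714 ppm.
FC to add: 3.714 − 0.6 = 3.114 mg/L as Cl₂.
Cl₂ equivalent: 3.114 mg/L × 2,440,000 L = 7598 g.
Product at 69.5% available Cl: 7598 / 0.695 = 10,930 g.

10.9 kg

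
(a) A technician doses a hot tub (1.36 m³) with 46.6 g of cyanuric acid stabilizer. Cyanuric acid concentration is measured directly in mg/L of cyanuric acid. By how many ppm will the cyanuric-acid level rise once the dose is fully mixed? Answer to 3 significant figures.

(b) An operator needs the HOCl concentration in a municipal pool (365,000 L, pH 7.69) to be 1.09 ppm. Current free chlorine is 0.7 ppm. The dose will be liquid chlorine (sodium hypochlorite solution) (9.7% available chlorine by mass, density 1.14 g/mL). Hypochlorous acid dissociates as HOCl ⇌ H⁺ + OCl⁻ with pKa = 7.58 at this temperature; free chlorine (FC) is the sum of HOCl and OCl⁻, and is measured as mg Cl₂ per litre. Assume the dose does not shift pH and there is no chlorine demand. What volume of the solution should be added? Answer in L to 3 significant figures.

(a) Volume: 1.36 m³ = 1,360 L.
(a) Rise: 46.6 g / 1,360 L × 1000 = 34.26 mg/L.

(b) [OCl⁻]/[HOCl] = 10^(pH − pKa) = 10^(7.69 − 7.58) = 1.288; fraction as HOCl = 1/(1 + 1.288) = 0.437.
(b) Free chlorine required for 1.09 ppm HOCl: 1.09 / 0.437 = 2.494 ppm.
(b) FC to add: 2.494 − 0.7 = 1.794 mg/L as Cl₂.
(b) Cl₂ equivalent: 1.794 mg/L × 365,000 L = 654.9 g.
(b) Product at 9.7% available Cl: 654.9 / 0.097 = 6751 g.
(b) Volume: 6751 g ÷ 1.14 g/mL = 5922 mL.

(a) 34.3 ppm; (b) 5.92 L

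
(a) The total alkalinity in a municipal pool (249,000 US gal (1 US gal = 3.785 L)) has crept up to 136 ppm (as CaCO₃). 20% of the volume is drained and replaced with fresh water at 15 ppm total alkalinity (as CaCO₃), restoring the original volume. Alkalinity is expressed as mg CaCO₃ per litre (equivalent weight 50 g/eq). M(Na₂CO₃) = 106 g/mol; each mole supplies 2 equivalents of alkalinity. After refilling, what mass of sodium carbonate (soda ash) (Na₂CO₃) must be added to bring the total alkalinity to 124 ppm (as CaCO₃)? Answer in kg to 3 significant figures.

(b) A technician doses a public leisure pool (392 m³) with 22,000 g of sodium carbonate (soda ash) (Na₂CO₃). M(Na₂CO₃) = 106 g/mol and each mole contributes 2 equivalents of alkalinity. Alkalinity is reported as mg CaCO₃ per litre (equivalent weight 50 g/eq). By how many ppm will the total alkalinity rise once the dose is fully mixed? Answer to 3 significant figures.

(a) 12.2 kg; (b) 52.9 ppm

(a) Volume: 249,000 US gal × 3.785 L/gal = 942,465 L.
(a) After draining 20% and refilling: 136 × 0.80 + 15 × 0.20 = 111.8 ppm.
(a) Deficit to target: 124 − 111.8 = 12.2 mg/L.
(a) As CaCO₃: 12.2 mg/L × 942,465 L = 11,500 g; ÷ 50 g/eq ÷ 2 = 115 mol Na₂CO₃.
(a) Mass: 115 × 106 = 12,190 g.

(b) Volume: 392 m³ = 392,000 L.
(b) Moles of Na₂CO₃: 22,000 g ÷ 106 g/mol = 207.5 mol → 415.1 eq of alkalinity.
(b) As CaCO₃: 415.1 eq × 50 g/eq = 20,750 g.
(b) Rise: 20,750 g / 392,000 L × 1000 = 52.95 mg/L.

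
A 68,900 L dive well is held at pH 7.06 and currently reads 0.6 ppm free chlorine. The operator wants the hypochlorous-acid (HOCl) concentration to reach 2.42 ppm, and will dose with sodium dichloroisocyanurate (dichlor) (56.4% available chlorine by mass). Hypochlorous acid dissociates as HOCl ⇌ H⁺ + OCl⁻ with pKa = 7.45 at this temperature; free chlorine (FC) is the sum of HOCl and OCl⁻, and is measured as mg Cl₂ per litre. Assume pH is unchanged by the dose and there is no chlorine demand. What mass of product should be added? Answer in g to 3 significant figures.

[OCl⁻]/[HOCl] = 10^(pH − pKa) = 10^(7.06 − 7.45) = 0.4074; fraction as HOCl = 1/(1 + 0.4074) = 0.7105.
Free chlorine required for 2.42 ppm HOCl: 2.42 / 0.7105 = 3.406 ppm.
FC to add: 3.406 − 0.6 = 2.806 mg/L as Cl₂.
Cl₂ equivalent: 2.806 mg/L × 68,900 L = 193.3 g.
Product at 56.4% available Cl: 193.3 / 0.564 = 342.8 g.

343 g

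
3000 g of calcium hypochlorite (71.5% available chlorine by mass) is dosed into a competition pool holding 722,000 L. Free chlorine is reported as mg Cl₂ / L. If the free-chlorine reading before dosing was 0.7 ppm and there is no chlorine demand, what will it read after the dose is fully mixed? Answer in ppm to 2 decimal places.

3.67 ppm

Available chlorine delivered: 3000 g × 0.715 = 2145 g as Cl₂.
Concentration rise: 2145 g / 722,000 L = 2.971 mg/L = 2.97 ppm.
Final FC: 0.7 + 2.97 = 3.67 ppm.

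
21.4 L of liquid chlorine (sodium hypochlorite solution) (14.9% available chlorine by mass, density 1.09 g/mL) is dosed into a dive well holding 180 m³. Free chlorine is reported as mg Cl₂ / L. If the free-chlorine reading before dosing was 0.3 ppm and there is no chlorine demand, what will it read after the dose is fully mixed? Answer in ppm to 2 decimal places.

Volume: 180 m³ = 180,000 L.
Mass of solution: 21.4 L × 1000 mL/L × 1.09 g/mL = 23,330 g.
Available chlorine delivered: 23,330 g × 0.149 = 3476 g as Cl₂.
Concentration rise: 3476 g / 180,000 L = 19.31 mg/L = 19.31 ppm.
Final FC: 0.3 + 19.31 = 19.61 ppm.

19.61 ppm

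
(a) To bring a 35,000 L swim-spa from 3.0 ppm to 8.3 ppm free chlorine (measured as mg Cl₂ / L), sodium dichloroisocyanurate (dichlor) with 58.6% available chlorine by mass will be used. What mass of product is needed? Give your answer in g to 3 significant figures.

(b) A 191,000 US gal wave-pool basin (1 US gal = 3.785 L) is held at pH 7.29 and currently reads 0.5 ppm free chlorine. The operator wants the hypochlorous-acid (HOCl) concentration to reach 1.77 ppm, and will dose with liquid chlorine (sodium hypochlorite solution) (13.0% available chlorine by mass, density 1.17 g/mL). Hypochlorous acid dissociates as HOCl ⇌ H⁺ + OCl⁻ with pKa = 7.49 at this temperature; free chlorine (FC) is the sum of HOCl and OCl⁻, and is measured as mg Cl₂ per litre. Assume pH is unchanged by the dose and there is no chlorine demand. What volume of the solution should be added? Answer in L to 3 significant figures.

(a) Chlorine deficit: 8.3 − 3.0 = 5.3 ppm = 5.3 mg/L as Cl₂.
(a) Cl₂ equivalent needed: 5.3 mg/L × 35,000 L = 185,500 mg = 185.5 g.
(a) Product at 58.6% available chlorine: 185.5 / 0.586 = 316.6 g.

(b) Volume: 191,000 US gal × 3.785 L/gal = 722,935 L.
(b) [OCl⁻]/[HOCl] = 10^(pH − pKa) = 10^(7.29 − 7.49) = 0.631; fraction as HOCl = 1/(1 + 0.631) = 0.6131.
(b) Free chlorine required for 1.77 ppm HOCl: 1.77 / 0.6131 = 2.887 ppm.
(b) FC to add: 2.887 − 0.5 = 2.387 mg/L as Cl₂.
(b) Cl₂ equivalent: 2.387 mg/L × 722,935 L = 1725 g.
(b) Product at 13.0% available Cl: 1725 / 0.13 = 13,270 g.
(b) Volume: 13,270 g ÷ 1.17 g/mL = 11,340 mL.

(a) 317 g; (b) 11.3 L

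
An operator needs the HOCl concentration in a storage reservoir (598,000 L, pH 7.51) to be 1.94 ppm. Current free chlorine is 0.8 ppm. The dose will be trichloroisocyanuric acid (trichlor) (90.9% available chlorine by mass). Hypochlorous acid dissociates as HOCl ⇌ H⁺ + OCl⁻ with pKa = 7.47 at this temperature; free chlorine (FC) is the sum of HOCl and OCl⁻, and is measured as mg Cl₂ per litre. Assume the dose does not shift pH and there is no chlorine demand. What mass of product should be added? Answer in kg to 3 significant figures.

[OCl⁻]/[HOCl] = 10^(pH − pKa) = 10^(7.51 − 7.47) = 1.096; fraction as HOCl = 1/(1 + 1.096) = 0.477.
Free chlorine required for 1.94 ppm HOCl: 1.94 / 0.477 = 4.067 ppm.
FC to add: 4.067 − 0.8 = 3.267 mg/L as Cl₂.
Cl₂ equivalent: 3.267 mg/L × 598,000 L = 1954 g.
Product at 90.9% available Cl: 1954 / 0.909 = 2149 g.

2.15 kg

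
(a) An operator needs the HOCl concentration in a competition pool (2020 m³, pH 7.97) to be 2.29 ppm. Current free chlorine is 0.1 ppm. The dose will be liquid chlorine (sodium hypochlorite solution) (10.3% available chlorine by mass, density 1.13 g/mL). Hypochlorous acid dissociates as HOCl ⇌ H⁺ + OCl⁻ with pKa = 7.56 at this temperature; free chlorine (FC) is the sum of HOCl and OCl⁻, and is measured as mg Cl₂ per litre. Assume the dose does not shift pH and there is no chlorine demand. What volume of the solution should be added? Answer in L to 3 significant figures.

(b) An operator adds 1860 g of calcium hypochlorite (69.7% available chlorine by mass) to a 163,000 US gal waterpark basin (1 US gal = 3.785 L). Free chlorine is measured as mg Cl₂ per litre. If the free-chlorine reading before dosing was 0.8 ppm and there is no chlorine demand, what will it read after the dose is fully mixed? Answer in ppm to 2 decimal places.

(a) 140 L; (b) 2.90 ppm

(a) Volume: 2020 m³ = 2,020,000 L.
(a) [OCl⁻]/[HOCl] = 10^(pH − pKa) = 10^(7.97 − 7.56) = 2.57; fraction as HOCl = 1/(1 + 2.57) = 0.2801.
(a) Free chlorine required for 2.29 ppm HOCl: 2.29 / 0.2801 = 8.176 ppm.
(a) FC to add: 8.176 − 0.1 = 8.076 mg/L as Cl₂.
(a) Cl₂ equivalent: 8.076 mg/L × 2,020,000 L = 16,310 g.
(a) Product at 10.3% available Cl: 16,310 / 0.103 = 158,400 g.
(a) Volume: 158,400 g ÷ 1.13 g/mL = 140,200 mL.

(b) Volume: 163,000 US gal × 3.785 L/gal = 616,955 L.
(b) Available chlorine delivered: 1860 g × 0.697 = 1296 g as Cl₂.
(b) Concentration rise: 1296 g / 616,955 L = 2.101 mg/L = 2.10 ppm.
(b) Final FC: 0.8 + 2.10 = 2.90 ppm.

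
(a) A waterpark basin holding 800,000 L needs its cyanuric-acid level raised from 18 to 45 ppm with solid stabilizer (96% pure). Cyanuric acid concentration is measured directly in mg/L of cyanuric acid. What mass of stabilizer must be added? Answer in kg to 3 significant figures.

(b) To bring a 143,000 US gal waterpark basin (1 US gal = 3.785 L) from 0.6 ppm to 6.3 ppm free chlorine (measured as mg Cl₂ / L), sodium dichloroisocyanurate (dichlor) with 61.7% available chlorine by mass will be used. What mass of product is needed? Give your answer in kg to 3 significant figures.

(a) 22.5 kg; (b) 5.00 kg

(a) CYA to add: (45 − 18) = 27 mg/L × 800,000 L = 21,600 g cyanuric acid.
(a) At 96% purity: 21,600 / 0.96 = 22,500 g product.

(b) Volume: 143,000 US gal × 3.785 L/gal = 541,255 L.
(b) Chlorine deficit: 6.3 − 0.6 = 5.7 ppm = 5.7 mg/L as Cl₂.
(b) Cl₂ equivalent needed: 5.7 mg/L × 541,255 L = 3,085,000 mg = 3085 g.
(b) Product at 61.7% available chlorine: 3085 / 0.617 = 5000 g.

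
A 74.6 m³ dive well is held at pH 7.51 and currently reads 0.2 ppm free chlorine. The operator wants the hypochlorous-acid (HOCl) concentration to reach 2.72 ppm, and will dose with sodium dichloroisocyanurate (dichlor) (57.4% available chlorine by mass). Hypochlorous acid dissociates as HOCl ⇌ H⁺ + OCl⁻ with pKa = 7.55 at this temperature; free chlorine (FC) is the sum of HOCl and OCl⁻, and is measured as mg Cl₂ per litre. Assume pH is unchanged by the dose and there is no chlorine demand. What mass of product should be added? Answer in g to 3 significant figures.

Volume: 74.6 m³ = 74,600 L.
[OCl⁻]/[HOCl] = 10^(pH − pKa) = 10^(7.51 − 7.55) = 0.912; fraction as HOCl = 1/(1 + 0.912) = 0.523.
Free chlorine required for 2.72 ppm HOCl: 2.72 / 0.523 = 5.201 ppm.
FC to add: 5.201 − 0.2 = 5.001 mg/L as Cl₂.
Cl₂ equivalent: 5.001 mg/L × 74,600 L = 373 g.
Product at 57.4% available Cl: 373 / 0.574 = 649.9 g.

650 g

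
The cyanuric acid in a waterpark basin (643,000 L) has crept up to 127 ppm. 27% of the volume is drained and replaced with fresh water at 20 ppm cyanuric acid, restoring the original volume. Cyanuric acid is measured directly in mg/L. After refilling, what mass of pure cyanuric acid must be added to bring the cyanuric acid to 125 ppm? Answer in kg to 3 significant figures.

17.3 kg

After draining 27% and refilling: 127 × 0.73 + 20 × 0.27 = 98.11 ppm.
Deficit to target: 125 − 98.11 = 26.89 mg/L.
Mass: 26.89 mg/L × 643,000 L = 17,290 g cyanuric acid.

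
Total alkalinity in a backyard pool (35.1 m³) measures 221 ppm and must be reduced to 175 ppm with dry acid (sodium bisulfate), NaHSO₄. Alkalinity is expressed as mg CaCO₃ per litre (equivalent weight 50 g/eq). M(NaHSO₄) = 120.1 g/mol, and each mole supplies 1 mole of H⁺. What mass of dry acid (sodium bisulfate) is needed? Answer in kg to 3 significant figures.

3.88 kg

Volume: 35.1 m³ = 35,100 L.
Alkalinity to neutralize: (221 − 175) = 46 mg/L as CaCO₃ × 35,100 L = 1615 g as CaCO₃.
Equivalents of H⁺ required: 1615 ÷ 50 g/eq = 32.29 eq = 32.29 mol NaHSO₄.
Mass of NaHSO₄: 32.29 × 120.1 = 3878 g.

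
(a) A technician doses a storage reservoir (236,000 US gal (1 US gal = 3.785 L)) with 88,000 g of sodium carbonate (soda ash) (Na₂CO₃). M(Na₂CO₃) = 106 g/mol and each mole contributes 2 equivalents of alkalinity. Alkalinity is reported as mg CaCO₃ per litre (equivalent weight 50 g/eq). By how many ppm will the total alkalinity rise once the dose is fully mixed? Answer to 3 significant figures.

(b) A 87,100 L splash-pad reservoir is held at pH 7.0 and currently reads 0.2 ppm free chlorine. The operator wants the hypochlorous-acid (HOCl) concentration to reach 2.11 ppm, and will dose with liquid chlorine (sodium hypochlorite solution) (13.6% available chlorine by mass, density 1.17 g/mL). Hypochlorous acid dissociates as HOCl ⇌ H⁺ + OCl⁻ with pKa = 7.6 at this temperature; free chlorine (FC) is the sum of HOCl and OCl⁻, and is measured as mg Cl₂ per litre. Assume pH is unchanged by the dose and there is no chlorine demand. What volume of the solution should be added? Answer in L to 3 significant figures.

(a) Volume: 236,000 US gal × 3.785 L/gal = 893,260 L.
(a) Moles of Na₂CO₃: 88,000 g ÷ 106 g/mol = 830.2 mol → 1660 eq of alkalinity.
(a) As CaCO₃: 1660 eq × 50 g/eq = 83,020 g.
(a) Rise: 83,020 g / 893,260 L × 1000 = 92.94 mg/L.

(b) [OCl⁻]/[HOCl] = 10^(pH − pKa) = 10^(7.0 − 7.6) = 0.2512; fraction as HOCl = 1/(1 + 0.2512) = 0.7992.
(b) Free chlorine required for 2.11 ppm HOCl: 2.11 / 0.7992 = 2.64 ppm.
(b) FC to add: 2.64 − 0.2 = 2.44 mg/L as Cl₂.
(b) Cl₂ equivalent: 2.44 mg/L × 87,100 L = 212.5 g.
(b) Product at 13.6% available Cl: 212.5 / 0.136 = 1563 g.
(b) Volume: 1563 g ÷ 1.17 g/mL = 1336 mL.

(a) 92.9 ppm; (b) 1.34 L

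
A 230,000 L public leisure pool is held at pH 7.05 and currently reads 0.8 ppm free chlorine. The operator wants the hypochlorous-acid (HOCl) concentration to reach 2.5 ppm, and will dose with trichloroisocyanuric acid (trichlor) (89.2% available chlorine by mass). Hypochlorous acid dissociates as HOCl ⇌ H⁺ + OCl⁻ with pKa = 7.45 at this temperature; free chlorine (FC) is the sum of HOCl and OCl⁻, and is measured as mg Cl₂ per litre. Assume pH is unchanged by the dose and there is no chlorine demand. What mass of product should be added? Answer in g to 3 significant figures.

[OCl⁻]/[HOCl] = 10^(pH − pKa) = 10^(7.05 − 7.45) = 0.3981; fraction as HOCl = 1/(1 + 0.3981) = 0.7153.
Free chlorine required for 2.5 ppm HOCl: 2.5 / 0.7153 = 3.495 ppm.
FC to add: 3.495 − 0.8 = 2.695 mg/L as Cl₂.
Cl₂ equivalent: 2.695 mg/L × 230,000 L = 619.9 g.
Product at 89.2% available Cl: 619.9 / 0.892 = 695 g.

695 g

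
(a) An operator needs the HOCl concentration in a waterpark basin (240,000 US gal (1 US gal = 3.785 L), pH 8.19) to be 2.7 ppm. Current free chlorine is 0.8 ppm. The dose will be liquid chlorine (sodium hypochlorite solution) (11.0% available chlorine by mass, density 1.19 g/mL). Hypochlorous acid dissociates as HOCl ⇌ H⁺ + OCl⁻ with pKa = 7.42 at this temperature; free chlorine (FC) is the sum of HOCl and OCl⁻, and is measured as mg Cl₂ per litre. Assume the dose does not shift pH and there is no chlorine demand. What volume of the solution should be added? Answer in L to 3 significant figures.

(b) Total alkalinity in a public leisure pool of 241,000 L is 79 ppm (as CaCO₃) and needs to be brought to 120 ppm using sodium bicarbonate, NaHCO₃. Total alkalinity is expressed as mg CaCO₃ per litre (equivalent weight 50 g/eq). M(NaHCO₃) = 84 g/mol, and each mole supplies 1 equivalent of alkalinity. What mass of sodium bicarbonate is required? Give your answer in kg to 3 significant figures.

(a) 124 L; (b) 16.6 kg

(a) Volume: 240,000 US gal × 3.785 L/gal = 908,400 L.
(a) [OCl⁻]/[HOCl] = 10^(pH − pKa) = 10^(8.19 − 7.42) = 5.888; fraction as HOCl = 1/(1 + 5.888) = 0.1452.
(a) Free chlorine required for 2.7 ppm HOCl: 2.7 / 0.1452 = 18.6 ppm.
(a) FC to add: 18.6 − 0.8 = 17.8 mg/L as Cl₂.
(a) Cl₂ equivalent: 17.8 mg/L × 908,400 L = 16,170 g.
(a) Product at 11.0% available Cl: 16,170 / 0.11 = 147,000 g.
(a) Volume: 147,000 g ÷ 1.19 g/mL = 123,500 mL.

(b) Alkalinity to add: (120 − 79) = 41 mg/L as CaCO₃ × 241,000 L = 9881 g as CaCO₃.
(b) Equivalents: 9881 g ÷ 50 g/eq = 197.6 eq.
(b) NaHCO₃ supplies 1 eq per mole → 197.6 mol.
(b) Mass: 197.6 mol × 84 g/mol = 16,600 g.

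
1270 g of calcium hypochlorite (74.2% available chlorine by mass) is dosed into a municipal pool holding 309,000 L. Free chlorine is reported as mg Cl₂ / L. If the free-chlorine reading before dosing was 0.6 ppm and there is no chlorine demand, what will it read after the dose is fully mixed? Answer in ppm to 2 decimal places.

3.65 ppm

Available chlorine delivered: 1270 g × 0.742 = 942.3 g as Cl₂.
Concentration rise: 942.3 g / 309,000 L = 3.05 mg/L = 3.05 ppm.
Final FC: 0.6 + 3.05 = 3.65 ppm.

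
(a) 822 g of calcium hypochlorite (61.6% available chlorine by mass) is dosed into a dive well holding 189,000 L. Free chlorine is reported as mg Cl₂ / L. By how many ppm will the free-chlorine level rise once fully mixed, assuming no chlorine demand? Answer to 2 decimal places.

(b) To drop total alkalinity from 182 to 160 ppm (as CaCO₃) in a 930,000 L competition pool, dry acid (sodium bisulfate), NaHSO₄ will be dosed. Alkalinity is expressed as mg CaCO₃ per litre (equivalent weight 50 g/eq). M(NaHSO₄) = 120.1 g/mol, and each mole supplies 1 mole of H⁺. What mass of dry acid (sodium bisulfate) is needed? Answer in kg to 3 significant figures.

(a) Available chlorine delivered: 822 g × 0.616 = 506.4 g as Cl₂.
(a) Concentration rise: 506.4 g / 189,000 L = 2.679 mg/L = 2.68 ppm.

(b) Alkalinity to neutralize: (182 − 160) = 22 mg/L as CaCO₃ × 930,000 L = 20,460 g as CaCO₃.
(b) Equivalents of H⁺ required: 20,460 ÷ 50 g/eq = 409.2 eq = 409.2 mol NaHSO₄.
(b) Mass of NaHSO₄: 409.2 × 120.1 = 49,140 g.

(a) 2.68 ppm; (b) 49.1 kg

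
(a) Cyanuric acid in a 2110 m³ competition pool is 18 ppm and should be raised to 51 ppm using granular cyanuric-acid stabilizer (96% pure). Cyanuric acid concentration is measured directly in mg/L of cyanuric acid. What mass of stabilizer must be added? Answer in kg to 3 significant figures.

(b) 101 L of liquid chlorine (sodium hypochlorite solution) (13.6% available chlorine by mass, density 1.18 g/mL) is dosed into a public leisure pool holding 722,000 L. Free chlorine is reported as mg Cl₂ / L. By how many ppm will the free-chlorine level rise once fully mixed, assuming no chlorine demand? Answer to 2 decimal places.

(a) Volume: 2110 m³ = 2,110,000 L.
(a) CYA to add: (51 − 18) = 33 mg/L × 2,110,000 L = 69,630 g cyanuric acid.
(a) At 96% purity: 69,630 / 0.96 = 72,530 g product.

(b) Mass of solution: 101 L × 1000 mL/L × 1.18 g/mL = 119,200 g.
(b) Available chlorine delivered: 119,200 g × 0.136 = 16,210 g as Cl₂.
(b) Concentration rise: 16,210 g / 722,000 L = 22.45 mg/L = 22.45 ppm.

(a) 72.5 kg; (b) 22.45 ppm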